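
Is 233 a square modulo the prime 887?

233 ≡ 1 (mod 4), so quadratic reciprocity gives (233/887) = (887/233). Reduce: 887 ≡ 188 (mod 233). Now have (188/233).
Factor out 2: 188 = 2^2·47. Since 233 ≡ 1 (mod 8), (2/233) = +1, and (2/233)^2 = +1. Now have (47/233).
233 ≡ 1 (mod 4), so quadratic reciprocity gives (47/233) = (233/47). Reduce: 233 ≡ 45 (mod 47). Now have (45/47).
45 ≡ 1 (mod 4), so quadratic reciprocity gives (45/47) = (47/45). Reduce: 47 ≡ 2 (mod 45). Now have (2/45).
Factor out 2: 2 = 2. Since 45 ≡ 5 (mod 8), (2/45) = -1. Now have -(1/45).
(1/45) = 1. Collecting the sign factors: -1.
The Legendre symbol is -1, so x^2 ≡ 233 (mod 887) has no solution.

no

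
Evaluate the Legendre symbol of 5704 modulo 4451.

(5704/4451)
  = (1253/4451)    [5704 ≡ 1253 mod 4451]
  = (4451/1253)    [QR: 1253 ≡ 1 mod 4, sign kept]
  = (692/1253)    [4451 ≡ 692 mod 1253]
  = (173/1253)    [1253 ≡ 5 mod 8 ⇒ (2/1253)^2 = +1]
  = (1253/173)    [QR: 173 ≡ 1 mod 4, sign kept]
  = (42/173)    [1253 ≡ 42 mod 173]
  = -(21/173)    [173 ≡ 5 mod 8 ⇒ (2/173) = -1]
  = -(173/21)    [QR: 21 ≡ 1 mod 4, sign kept]
  = -(5/21)    [173 ≡ 5 mod 21]
  = -(21/5)    [QR: 5 ≡ 1 mod 4, sign kept]
  = -(1/5)    [21 ≡ 1 mod 5]
  = -1    [(1/5) = 1]

-1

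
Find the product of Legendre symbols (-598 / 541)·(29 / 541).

-1

By multiplicativity, (-598·29 / 541) = (-598 / 541)·(29 / 541).
First factor (-598 / 541):
(-598 / 541)
  = (484 / 541)    [-598 ≡ 484 mod 541]
  = (121 / 541)    [541 ≡ 5 mod 8 ⇒ (2 / 541)^2 = +1]
  = (541 / 121)    [QR: 121 ≡ 1 mod 4, sign kept]
  = (57 / 121)    [541 ≡ 57 mod 121]
  = (121 / 57)    [QR: 57 ≡ 1 mod 4, sign kept]
  = (7 / 57)    [121 ≡ 7 mod 57]
  = (57 / 7)    [QR: 57 ≡ 1 mod 4, sign kept]
  = (1 / 7)    [57 ≡ 1 mod 7]
  = 1    [(1 / 7) = 1]
Second factor (29 / 541):
(29 / 541)
  = (541 / 29)    [QR: 29 ≡ 1 mod 4, sign kept]
  = (19 / 29)    [541 ≡ 19 mod 29]
  = (29 / 19)    [QR: 29 ≡ 1 mod 4, sign kept]
  = (10 / 19)    [29 ≡ 10 mod 19]
  = -(5 / 19)    [19 ≡ 3 mod 8 ⇒ (2 / 19) = -1]
  = -(19 / 5)    [QR: 5 ≡ 1 mod 4, sign kept]
  = -(4 / 5)    [19 ≡ 4 mod 5]
  = -(1 / 5)    [5 ≡ 5 mod 8 ⇒ (2 / 5)^2 = +1]
  = -1    [(1 / 5) = 1]
Product: (1)·(-1) = -1.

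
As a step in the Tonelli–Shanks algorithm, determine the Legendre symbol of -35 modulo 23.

(-35/23)
  = (11/23)    [-35 ≡ 11 mod 23]
  = -(23/11)    [QR: both ≡ 3 mod 4, sign flips]
  = -(1/11)    [23 ≡ 1 mod 11]
  = -1    [(1/11) = 1]

-1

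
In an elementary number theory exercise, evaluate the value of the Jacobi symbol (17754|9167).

-1

Reduce the numerator: 17754 ≡ 8587 (mod 9167), so (17754|9167) = (8587|9167).
Both 8587 ≡ 3 and 9167 ≡ 3 (mod 4), so reciprocity gives (8587|9167) = -(9167|8587). Reduce: 9167 ≡ 580 (mod 8587). Now have -(580|8587).
Factor out 2: 580 = 2^2·145. Since 8587 ≡ 3 (mod 8), (2|8587) = -1, and (2|8587)^2 = +1. Now have -(145|8587).
145 ≡ 1 (mod 4), so quadratic reciprocity gives (145|8587) = (8587|145). Reduce: 8587 ≡ 32 (mod 145). Now have -(32|145).
Factor out 2: 32 = 2^5. Since 145 ≡ 1 (mod 8), (2|145) = +1, and (2|145)^5 = +1. Now have -(1|145).
(1|145) = 1. Collecting the sign factors: -1.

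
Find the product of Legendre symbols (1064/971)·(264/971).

By multiplicativity, (1064·264/971) = (1064/971)·(264/971).
First factor (1064/971):
Reduce the numerator: 1064 ≡ 93 (mod 971), so (1064/971) = (93/971).
93 ≡ 1 (mod 4), so quadratic reciprocity gives (93/971) = (971/93). Reduce: 971 ≡ 41 (mod 93). Now have (41/93).
41 ≡ 1 (mod 4), so quadratic reciprocity gives (41/93) = (93/41). Reduce: 93 ≡ 11 (mod 41). Now have (11/41).
41 ≡ 1 (mod 4), so quadratic reciprocity gives (11/41) = (41/11). Reduce: 41 ≡ 8 (mod 11). Now have (8/11).
Factor out 2: 8 = 2^3. Since 11 ≡ 3 (mod 8), (2/11) = -1, and (2/11)^3 = -1. Now have -(1/11).
(1/11) = 1. Collecting the sign factors: -1.
Second factor (264/971):
Factor out 2: 264 = 2^3·33. Since 971 ≡ 3 (mod 8), (2/971) = -1, and (2/971)^3 = -1. Now have -(33/971).
33 ≡ 1 (mod 4), so quadratic reciprocity gives (33/971) = (971/33). Reduce: 971 ≡ 14 (mod 33). Now have -(14/33).
Factor out 2: 14 = 2·7. Since 33 ≡ 1 (mod 8), (2/33) = +1. Now have -(7/33).
33 ≡ 1 (mod 4), so quadratic reciprocity gives (7/33) = (33/7). Reduce: 33 ≡ 5 (mod 7). Now have -(5/7).
5 ≡ 1 (mod 4), so quadratic reciprocity gives (5/7) = (7/5). Reduce: 7 ≡ 2 (mod 5). Now have -(2/5).
Factor out 2: 2 = 2. Since 5 ≡ 5 (mod 8), (2/5) = -1. Now have (1/5).
(1/5) = 1. Collecting the sign factors: 1.
Product: (-1)·(1) = -1.

-1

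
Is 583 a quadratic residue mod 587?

Both 583 ≡ 3 and 587 ≡ 3 (mod 4), so reciprocity gives (583|587) = -(587|583). Reduce: 587 ≡ 4 (mod 583). Now have -(4|583).
Factor out 2: 4 = 2^2. Since 583 ≡ 7 (mod 8), (2|583) = +1, and (2|583)^2 = +1. Now have -(1|583).
(1|583) = 1. Collecting the sign factors: -1.
The Legendre symbol is -1, so x^2 ≡ 583 (mod 587) has no solution.

no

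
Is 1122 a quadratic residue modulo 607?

(1122/607)
  = (515/607)    [1122 ≡ 515 mod 607]
  = -(607/515)    [QR: both ≡ 3 mod 4, sign flips]
  = -(92/515)    [607 ≡ 92 mod 515]
  = -(23/515)    [515 ≡ 3 mod 8 ⇒ (2/515)^2 = +1]
  = (515/23)    [QR: both ≡ 3 mod 4, sign flips]
  = (9/23)    [515 ≡ 9 mod 23]
  = (23/9)    [QR: 9 ≡ 1 mod 4, sign kept]
  = (5/9)    [23 ≡ 5 mod 9]
  = (9/5)    [QR: 5 ≡ 1 mod 4, sign kept]
  = (4/5)    [9 ≡ 4 mod 5]
  = (1/5)    [5 ≡ 5 mod 8 ⇒ (2/5)^2 = +1]
  = 1    [(1/5) = 1]
(1122/607) = 1, and 607 is prime, so 1122 is a quadratic residue mod 607.

yes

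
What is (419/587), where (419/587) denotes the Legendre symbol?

Both 419 ≡ 3 and 587 ≡ 3 (mod 4), so reciprocity gives (419/587) = -(587/419). Reduce: 587 ≡ 168 (mod 419). Now have -(168/419).
Factor out 2: 168 = 2^3·21. Since 419 ≡ 3 (mod 8), (2/419) = -1, and (2/419)^3 = -1. Now have (21/419).
21 ≡ 1 (mod 4), so quadratic reciprocity gives (21/419) = (419/21). Reduce: 419 ≡ 20 (mod 21). Now have (20/21).
Factor out 2: 20 = 2^2·5. Since 21 ≡ 5 (mod 8), (2/21) = -1, and (2/21)^2 = +1. Now have (5/21).
5 ≡ 1 (mod 4), so quadratic reciprocity gives (5/21) = (21/5). Reduce: 21 ≡ 1 (mod 5). Now have (1/5).
(1/5) = 1. Collecting the sign factors: 1.

1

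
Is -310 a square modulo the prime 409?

(-310/409)
  = (310/409)    [409 ≡ 1 mod 4 ⇒ (-1/409) = +1]
  = (155/409)    [409 ≡ 1 mod 8 ⇒ (2/409) = +1]
  = (409/155)    [QR: 409 ≡ 1 mod 4, sign kept]
  = (99/155)    [409 ≡ 99 mod 155]
  = -(155/99)    [QR: both ≡ 3 mod 4, sign flips]
  = -(56/99)    [155 ≡ 56 mod 99]
  = (7/99)    [99 ≡ 3 mod 8 ⇒ (2/99)^3 = -1]
  = -(99/7)    [QR: both ≡ 3 mod 4, sign flips]
  = -(1/7)    [99 ≡ 1 mod 7]
  = -1    [(1/7) = 1]
(-310/409) = -1, and 409 is prime, so -310 is not a quadratic residue mod 409.

no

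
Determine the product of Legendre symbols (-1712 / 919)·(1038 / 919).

1

By multiplicativity, (-1712·1038 / 919) = (-1712 / 919)·(1038 / 919).
First factor (-1712 / 919):
(-1712 / 919)
  = (126 / 919)    [-1712 ≡ 126 mod 919]
  = (63 / 919)    [919 ≡ 7 mod 8 ⇒ (2 / 919) = +1]
  = -(919 / 63)    [QR: both ≡ 3 mod 4, sign flips]
  = -(37 / 63)    [919 ≡ 37 mod 63]
  = -(63 / 37)    [QR: 37 ≡ 1 mod 4, sign kept]
  = -(26 / 37)    [63 ≡ 26 mod 37]
  = (13 / 37)    [37 ≡ 5 mod 8 ⇒ (2 / 37) = -1]
  = (37 / 13)    [QR: 13 ≡ 1 mod 4, sign kept]
  = (11 / 13)    [37 ≡ 11 mod 13]
  = (13 / 11)    [QR: 13 ≡ 1 mod 4, sign kept]
  = (2 / 11)    [13 ≡ 2 mod 11]
  = -(1 / 11)    [11 ≡ 3 mod 8 ⇒ (2 / 11) = -1]
  = -1    [(1 / 11) = 1]
Second factor (1038 / 919):
(1038 / 919)
  = (119 / 919)    [1038 ≡ 119 mod 919]
  = -(919 / 119)    [QR: both ≡ 3 mod 4, sign flips]
  = -(86 / 119)    [919 ≡ 86 mod 119]
  = -(43 / 119)    [119 ≡ 7 mod 8 ⇒ (2 / 119) = +1]
  = (119 / 43)    [QR: both ≡ 3 mod 4, sign flips]
  = (33 / 43)    [119 ≡ 33 mod 43]
  = (43 / 33)    [QR: 33 ≡ 1 mod 4, sign kept]
  = (10 / 33)    [43 ≡ 10 mod 33]
  = (5 / 33)    [33 ≡ 1 mod 8 ⇒ (2 / 33) = +1]
  = (33 / 5)    [QR: 5 ≡ 1 mod 4, sign kept]
  = (3 / 5)    [33 ≡ 3 mod 5]
  = (5 / 3)    [QR: 5 ≡ 1 mod 4, sign kept]
  = (2 / 3)    [5 ≡ 2 mod 3]
  = -(1 / 3)    [3 ≡ 3 mod 8 ⇒ (2 / 3) = -1]
  = -1    [(1 / 3) = 1]
Product: (-1)·(-1) = 1.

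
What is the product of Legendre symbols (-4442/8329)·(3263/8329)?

By multiplicativity, (-4442·3263/8329) = (-4442/8329)·(3263/8329).
First factor (-4442/8329):
(-4442/8329)
  = (4442/8329)    [8329 ≡ 1 mod 4 ⇒ (-1/8329) = +1]
  = (2221/8329)    [8329 ≡ 1 mod 8 ⇒ (2/8329) = +1]
  = (8329/2221)    [QR: 2221 ≡ 1 mod 4, sign kept]
  = (1666/2221)    [8329 ≡ 1666 mod 2221]
  = -(833/2221)    [2221 ≡ 5 mod 8 ⇒ (2/2221) = -1]
  = -(2221/833)    [QR: 833 ≡ 1 mod 4, sign kept]
  = -(555/833)    [2221 ≡ 555 mod 833]
  = -(833/555)    [QR: 833 ≡ 1 mod 4, sign kept]
  = -(278/555)    [833 ≡ 278 mod 555]
  = (139/555)    [555 ≡ 3 mod 8 ⇒ (2/555) = -1]
  = -(555/139)    [QR: both ≡ 3 mod 4, sign flips]
  = -(138/139)    [555 ≡ 138 mod 139]
  = (69/139)    [139 ≡ 3 mod 8 ⇒ (2/139) = -1]
  = (139/69)    [QR: 69 ≡ 1 mod 4, sign kept]
  = (1/69)    [139 ≡ 1 mod 69]
  = 1    [(1/69) = 1]
Second factor (3263/8329):
(3263/8329)
  = (8329/3263)    [QR: 8329 ≡ 1 mod 4, sign kept]
  = (1803/3263)    [8329 ≡ 1803 mod 3263]
  = -(3263/1803)    [QR: both ≡ 3 mod 4, sign flips]
  = -(1460/1803)    [3263 ≡ 1460 mod 1803]
  = -(365/1803)    [1803 ≡ 3 mod 8 ⇒ (2/1803)^2 = +1]
  = -(1803/365)    [QR: 365 ≡ 1 mod 4, sign kept]
  = -(343/365)    [1803 ≡ 343 mod 365]
  = -(365/343)    [QR: 365 ≡ 1 mod 4, sign kept]
  = -(22/343)    [365 ≡ 22 mod 343]
  = -(11/343)    [343 ≡ 7 mod 8 ⇒ (2/343) = +1]
  = (343/11)    [QR: both ≡ 3 mod 4, sign flips]
  = (2/11)    [343 ≡ 2 mod 11]
  = -(1/11)    [11 ≡ 3 mod 8 ⇒ (2/11) = -1]
  = -1    [(1/11) = 1]
Product: (1)·(-1) = -1.

-1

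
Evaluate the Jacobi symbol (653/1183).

1

653 ≡ 1 (mod 4), so quadratic reciprocity gives (653/1183) = (1183/653). Reduce: 1183 ≡ 530 (mod 653). Now have (530/653).
Factor out 2: 530 = 2·265. Since 653 ≡ 5 (mod 8), (2/653) = -1. Now have -(265/653).
265 ≡ 1 (mod 4), so quadratic reciprocity gives (265/653) = (653/265). Reduce: 653 ≡ 123 (mod 265). Now have -(123/265).
265 ≡ 1 (mod 4), so quadratic reciprocity gives (123/265) = (265/123). Reduce: 265 ≡ 19 (mod 123). Now have -(19/123).
Both 19 ≡ 3 and 123 ≡ 3 (mod 4), so reciprocity gives (19/123) = -(123/19). Reduce: 123 ≡ 9 (mod 19). Now have (9/19).
9 ≡ 1 (mod 4), so quadratic reciprocity gives (9/19) = (19/9). Reduce: 19 ≡ 1 (mod 9). Now have (1/9).
(1/9) = 1. Collecting the sign factors: 1.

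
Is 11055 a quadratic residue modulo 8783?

no

Reduce the numerator: 11055 ≡ 2272 (mod 8783), so (11055/8783) = (2272/8783).
Factor out 2: 2272 = 2^5·71. Since 8783 ≡ 7 (mod 8), (2/8783) = +1, and (2/8783)^5 = +1. Now have (71/8783).
Both 71 ≡ 3 and 8783 ≡ 3 (mod 4), so reciprocity gives (71/8783) = -(8783/71). Reduce: 8783 ≡ 50 (mod 71). Now have -(50/71).
Factor out 2: 50 = 2·25. Since 71 ≡ 7 (mod 8), (2/71) = +1. Now have -(25/71).
25 ≡ 1 (mod 4), so quadratic reciprocity gives (25/71) = (71/25). Reduce: 71 ≡ 21 (mod 25). Now have -(21/25).
21 ≡ 1 (mod 4), so quadratic reciprocity gives (21/25) = (25/21). Reduce: 25 ≡ 4 (mod 21). Now have -(4/21).
Factor out 2: 4 = 2^2. Since 21 ≡ 5 (mod 8), (2/21) = -1, and (2/21)^2 = +1. Now have -(1/21).
(1/21) = 1. Collecting the sign factors: -1.
(11055/8783) = -1, and 8783 is prime, so 11055 is not a quadratic residue mod 8783.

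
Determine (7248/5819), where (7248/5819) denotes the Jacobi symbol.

(7248/5819)
  = (1429/5819)    [7248 ≡ 1429 mod 5819]
  = (5819/1429)    [QR: 1429 ≡ 1 mod 4, sign kept]
  = (103/1429)    [5819 ≡ 103 mod 1429]
  = (1429/103)    [QR: 1429 ≡ 1 mod 4, sign kept]
  = (90/103)    [1429 ≡ 90 mod 103]
  = (45/103)    [103 ≡ 7 mod 8 ⇒ (2/103) = +1]
  = (103/45)    [QR: 45 ≡ 1 mod 4, sign kept]
  = (13/45)    [103 ≡ 13 mod 45]
  = (45/13)    [QR: 13 ≡ 1 mod 4, sign kept]
  = (6/13)    [45 ≡ 6 mod 13]
  = -(3/13)    [13 ≡ 5 mod 8 ⇒ (2/13) = -1]
  = -(13/3)    [QR: 13 ≡ 1 mod 4, sign kept]
  = -(1/3)    [13 ≡ 1 mod 3]
  = -1    [(1/3) = 1]

-1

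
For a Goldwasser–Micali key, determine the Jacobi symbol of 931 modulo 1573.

-1

1573 ≡ 1 (mod 4), so quadratic reciprocity gives (931/1573) = (1573/931). Reduce: 1573 ≡ 642 (mod 931). Now have (642/931).
Factor out 2: 642 = 2·321. Since 931 ≡ 3 (mod 8), (2/931) = -1. Now have -(321/931).
321 ≡ 1 (mod 4), so quadratic reciprocity gives (321/931) = (931/321). Reduce: 931 ≡ 289 (mod 321). Now have -(289/321).
289 ≡ 1 (mod 4), so quadratic reciprocity gives (289/321) = (321/289). Reduce: 321 ≡ 32 (mod 289). Now have -(32/289).
Factor out 2: 32 = 2^5. Since 289 ≡ 1 (mod 8), (2/289) = +1, and (2/289)^5 = +1. Now have -(1/289).
(1/289) = 1. Collecting the sign factors: -1.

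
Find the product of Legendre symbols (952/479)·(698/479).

By multiplicativity, (952·698/479) = (952/479)·(698/479).
First factor (952/479):
(952/479)
  = (473/479)    [952 ≡ 473 mod 479]
  = (479/473)    [QR: 473 ≡ 1 mod 4, sign kept]
  = (6/473)    [479 ≡ 6 mod 473]
  = (3/473)    [473 ≡ 1 mod 8 ⇒ (2/473) = +1]
  = (473/3)    [QR: 473 ≡ 1 mod 4, sign kept]
  = (2/3)    [473 ≡ 2 mod 3]
  = -(1/3)    [3 ≡ 3 mod 8 ⇒ (2/3) = -1]
  = -1    [(1/3) = 1]
Second factor (698/479):
(698/479)
  = (219/479)    [698 ≡ 219 mod 479]
  = -(479/219)    [QR: both ≡ 3 mod 4, sign flips]
  = -(41/219)    [479 ≡ 41 mod 219]
  = -(219/41)    [QR: 41 ≡ 1 mod 4, sign kept]
  = -(14/41)    [219 ≡ 14 mod 41]
  = -(7/41)    [41 ≡ 1 mod 8 ⇒ (2/41) = +1]
  = -(41/7)    [QR: 41 ≡ 1 mod 4, sign kept]
  = -(6/7)    [41 ≡ 6 mod 7]
  = -(3/7)    [7 ≡ 7 mod 8 ⇒ (2/7) = +1]
  = (7/3)    [QR: both ≡ 3 mod 4, sign flips]
  = (1/3)    [7 ≡ 1 mod 3]
  = 1    [(1/3) = 1]
Product: (-1)·(1) = -1.

-1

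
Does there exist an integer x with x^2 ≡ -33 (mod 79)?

yes

(-33|79)
  = (46|79)    [-33 ≡ 46 mod 79]
  = (23|79)    [79 ≡ 7 mod 8 ⇒ (2|79) = +1]
  = -(79|23)    [QR: both ≡ 3 mod 4, sign flips]
  = -(10|23)    [79 ≡ 10 mod 23]
  = -(5|23)    [23 ≡ 7 mod 8 ⇒ (2|23) = +1]
  = -(23|5)    [QR: 5 ≡ 1 mod 4, sign kept]
  = -(3|5)    [23 ≡ 3 mod 5]
  = -(5|3)    [QR: 5 ≡ 1 mod 4, sign kept]
  = -(2|3)    [5 ≡ 2 mod 3]
  = (1|3)    [3 ≡ 3 mod 8 ⇒ (2|3) = -1]
  = 1    [(1|3) = 1]
The Legendre symbol is 1, so x^2 ≡ -33 (mod 79) has solution.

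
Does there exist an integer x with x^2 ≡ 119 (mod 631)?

no

Both 119 ≡ 3 and 631 ≡ 3 (mod 4), so reciprocity gives (119/631) = -(631/119). Reduce: 631 ≡ 36 (mod 119). Now have -(36/119).
Factor out 2: 36 = 2^2·9. Since 119 ≡ 7 (mod 8), (2/119) = +1, and (2/119)^2 = +1. Now have -(9/119).
9 ≡ 1 (mod 4), so quadratic reciprocity gives (9/119) = (119/9). Reduce: 119 ≡ 2 (mod 9). Now have -(2/9).
Factor out 2: 2 = 2. Since 9 ≡ 1 (mod 8), (2/9) = +1. Now have -(1/9).
(1/9) = 1. Collecting the sign factors: -1.
The Legendre symbol is -1, so x^2 ≡ 119 (mod 631) has no solution.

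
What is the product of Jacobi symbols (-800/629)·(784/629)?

-1

By multiplicativity, (-800·784/629) = (-800/629)·(784/629).
First factor (-800/629):
(-800/629)
  = (800/629)    [629 ≡ 1 mod 4 ⇒ (-1/629) = +1]
  = (171/629)    [800 ≡ 171 mod 629]
  = (629/171)    [QR: 629 ≡ 1 mod 4, sign kept]
  = (116/171)    [629 ≡ 116 mod 171]
  = (29/171)    [171 ≡ 3 mod 8 ⇒ (2/171)^2 = +1]
  = (171/29)    [QR: 29 ≡ 1 mod 4, sign kept]
  = (26/29)    [171 ≡ 26 mod 29]
  = -(13/29)    [29 ≡ 5 mod 8 ⇒ (2/29) = -1]
  = -(29/13)    [QR: 13 ≡ 1 mod 4, sign kept]
  = -(3/13)    [29 ≡ 3 mod 13]
  = -(13/3)    [QR: 13 ≡ 1 mod 4, sign kept]
  = -(1/3)    [13 ≡ 1 mod 3]
  = -1    [(1/3) = 1]
Second factor (784/629):
(784/629)
  = (155/629)    [784 ≡ 155 mod 629]
  = (629/155)    [QR: 629 ≡ 1 mod 4, sign kept]
  = (9/155)    [629 ≡ 9 mod 155]
  = (155/9)    [QR: 9 ≡ 1 mod 4, sign kept]
  = (2/9)    [155 ≡ 2 mod 9]
  = (1/9)    [9 ≡ 1 mod 8 ⇒ (2/9) = +1]
  = 1    [(1/9) = 1]
Product: (-1)·(1) = -1.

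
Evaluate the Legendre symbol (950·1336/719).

By multiplicativity, (950·1336/719) = (950/719)·(1336/719).
First factor (950/719):
Reduce the numerator: 950 ≡ 231 (mod 719), so (950/719) = (231/719).
Both 231 ≡ 3 and 719 ≡ 3 (mod 4), so reciprocity gives (231/719) = -(719/231). Reduce: 719 ≡ 26 (mod 231). Now have -(26/231).
Factor out 2: 26 = 2·13. Since 231 ≡ 7 (mod 8), (2/231) = +1. Now have -(13/231).
13 ≡ 1 (mod 4), so quadratic reciprocity gives (13/231) = (231/13). Reduce: 231 ≡ 10 (mod 13). Now have -(10/13).
Factor out 2: 10 = 2·5. Since 13 ≡ 5 (mod 8), (2/13) = -1. Now have (5/13).
5 ≡ 1 (mod 4), so quadratic reciprocity gives (5/13) = (13/5). Reduce: 13 ≡ 3 (mod 5). Now have (3/5).
5 ≡ 1 (mod 4), so quadratic reciprocity gives (3/5) = (5/3). Reduce: 5 ≡ 2 (mod 3). Now have (2/3).
Factor out 2: 2 = 2. Since 3 ≡ 3 (mod 8), (2/3) = -1. Now have -(1/3).
(1/3) = 1. Collecting the sign factors: -1.
Second factor (1336/719):
Reduce the numerator: 1336 ≡ 617 (mod 719), so (1336/719) = (617/719).
617 ≡ 1 (mod 4), so quadratic reciprocity gives (617/719) = (719/617). Reduce: 719 ≡ 102 (mod 617). Now have (102/617).
Factor out 2: 102 = 2·51. Since 617 ≡ 1 (mod 8), (2/617) = +1. Now have (51/617).
617 ≡ 1 (mod 4), so quadratic reciprocity gives (51/617) = (617/51). Reduce: 617 ≡ 5 (mod 51). Now have (5/51).
5 ≡ 1 (mod 4), so quadratic reciprocity gives (5/51) = (51/5). Reduce: 51 ≡ 1 (mod 5). Now have (1/5).
(1/5) = 1. Collecting the sign factors: 1.
Product: (-1)·(1) = -1.

-1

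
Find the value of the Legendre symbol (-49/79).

Reduce the numerator: -49 ≡ 30 (mod 79), so (-49/79) = (30/79).
Factor out 2: 30 = 2·15. Since 79 ≡ 7 (mod 8), (2/79) = +1. Now have (15/79).
Both 15 ≡ 3 and 79 ≡ 3 (mod 4), so reciprocity gives (15/79) = -(79/15). Reduce: 79 ≡ 4 (mod 15). Now have -(4/15).
Factor out 2: 4 = 2^2. Since 15 ≡ 7 (mod 8), (2/15) = +1, and (2/15)^2 = +1. Now have -(1/15).
(1/15) = 1. Collecting the sign factors: -1.

-1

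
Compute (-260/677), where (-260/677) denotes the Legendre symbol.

-1

(-260/677)
  = (260/677)    [677 ≡ 1 mod 4 ⇒ (-1/677) = +1]
  = (65/677)    [677 ≡ 5 mod 8 ⇒ (2/677)^2 = +1]
  = (677/65)    [QR: 65 ≡ 1 mod 4, sign kept]
  = (27/65)    [677 ≡ 27 mod 65]
  = (65/27)    [QR: 65 ≡ 1 mod 4, sign kept]
  = (11/27)    [65 ≡ 11 mod 27]
  = -(27/11)    [QR: both ≡ 3 mod 4, sign flips]
  = -(5/11)    [27 ≡ 5 mod 11]
  = -(11/5)    [QR: 5 ≡ 1 mod 4, sign kept]
  = -(1/5)    [11 ≡ 1 mod 5]
  = -1    [(1/5) = 1]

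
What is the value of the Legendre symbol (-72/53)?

Reduce the numerator: -72 ≡ 34 (mod 53), so (-72/53) = (34/53).
Factor out 2: 34 = 2·17. Since 53 ≡ 5 (mod 8), (2/53) = -1. Now have -(17/53).
17 ≡ 1 (mod 4), so quadratic reciprocity gives (17/53) = (53/17). Reduce: 53 ≡ 2 (mod 17). Now have -(2/17).
Factor out 2: 2 = 2. Since 17 ≡ 1 (mod 8), (2/17) = +1. Now have -(1/17).
(1/17) = 1. Collecting the sign factors: -1.

-1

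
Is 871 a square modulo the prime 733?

yes

Reduce the numerator: 871 ≡ 138 (mod 733), so (871/733) = (138/733).
Factor out 2: 138 = 2·69. Since 733 ≡ 5 (mod 8), (2/733) = -1. Now have -(69/733).
69 ≡ 1 (mod 4), so quadratic reciprocity gives (69/733) = (733/69). Reduce: 733 ≡ 43 (mod 69). Now have -(43/69).
69 ≡ 1 (mod 4), so quadratic reciprocity gives (43/69) = (69/43). Reduce: 69 ≡ 26 (mod 43). Now have -(26/43).
Factor out 2: 26 = 2·13. Since 43 ≡ 3 (mod 8), (2/43) = -1. Now have (13/43).
13 ≡ 1 (mod 4), so quadratic reciprocity gives (13/43) = (43/13). Reduce: 43 ≡ 4 (mod 13). Now have (4/13).
Factor out 2: 4 = 2^2. Since 13 ≡ 5 (mod 8), (2/13) = -1, and (2/13)^2 = +1. Now have (1/13).
(1/13) = 1. Collecting the sign factors: 1.
The Legendre symbol is 1, so x^2 ≡ 871 (mod 733) has solution.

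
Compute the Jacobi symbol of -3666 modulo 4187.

-1

(-3666/4187)
  = -(3666/4187)    [4187 ≡ 3 mod 4 ⇒ (-1/4187) = -1]
  = (1833/4187)    [4187 ≡ 3 mod 8 ⇒ (2/4187) = -1]
  = (4187/1833)    [QR: 1833 ≡ 1 mod 4, sign kept]
  = (521/1833)    [4187 ≡ 521 mod 1833]
  = (1833/521)    [QR: 521 ≡ 1 mod 4, sign kept]
  = (270/521)    [1833 ≡ 270 mod 521]
  = (135/521)    [521 ≡ 1 mod 8 ⇒ (2/521) = +1]
  = (521/135)    [QR: 521 ≡ 1 mod 4, sign kept]
  = (116/135)    [521 ≡ 116 mod 135]
  = (29/135)    [135 ≡ 7 mod 8 ⇒ (2/135)^2 = +1]
  = (135/29)    [QR: 29 ≡ 1 mod 4, sign kept]
  = (19/29)    [135 ≡ 19 mod 29]
  = (29/19)    [QR: 29 ≡ 1 mod 4, sign kept]
  = (10/19)    [29 ≡ 10 mod 19]
  = -(5/19)    [19 ≡ 3 mod 8 ⇒ (2/19) = -1]
  = -(19/5)    [QR: 5 ≡ 1 mod 4, sign kept]
  = -(4/5)    [19 ≡ 4 mod 5]
  = -(1/5)    [5 ≡ 5 mod 8 ⇒ (2/5)^2 = +1]
  = -1    [(1/5) = 1]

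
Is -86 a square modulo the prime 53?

(-86/53)
  = (86/53)    [53 ≡ 1 mod 4 ⇒ (-1/53) = +1]
  = (33/53)    [86 ≡ 33 mod 53]
  = (53/33)    [QR: 33 ≡ 1 mod 4, sign kept]
  = (20/33)    [53 ≡ 20 mod 33]
  = (5/33)    [33 ≡ 1 mod 8 ⇒ (2/33)^2 = +1]
  = (33/5)    [QR: 5 ≡ 1 mod 4, sign kept]
  = (3/5)    [33 ≡ 3 mod 5]
  = (5/3)    [QR: 5 ≡ 1 mod 4, sign kept]
  = (2/3)    [5 ≡ 2 mod 3]
  = -(1/3)    [3 ≡ 3 mod 8 ⇒ (2/3) = -1]
  = -1    [(1/3) = 1]
The Legendre symbol is -1, so x^2 ≡ -86 (mod 53) has no solution.

no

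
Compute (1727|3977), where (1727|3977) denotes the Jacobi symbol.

(1727|3977)
  = (3977|1727)    [QR: 3977 ≡ 1 mod 4, sign kept]
  = (523|1727)    [3977 ≡ 523 mod 1727]
  = -(1727|523)    [QR: both ≡ 3 mod 4, sign flips]
  = -(158|523)    [1727 ≡ 158 mod 523]
  = (79|523)    [523 ≡ 3 mod 8 ⇒ (2|523) = -1]
  = -(523|79)    [QR: both ≡ 3 mod 4, sign flips]
  = -(49|79)    [523 ≡ 49 mod 79]
  = -(79|49)    [QR: 49 ≡ 1 mod 4, sign kept]
  = -(30|49)    [79 ≡ 30 mod 49]
  = -(15|49)    [49 ≡ 1 mod 8 ⇒ (2|49) = +1]
  = -(49|15)    [QR: 49 ≡ 1 mod 4, sign kept]
  = -(4|15)    [49 ≡ 4 mod 15]
  = -(1|15)    [15 ≡ 7 mod 8 ⇒ (2|15)^2 = +1]
  = -1    [(1|15) = 1]

-1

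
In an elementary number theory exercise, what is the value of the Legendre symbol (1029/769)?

Reduce the numerator: 1029 ≡ 260 (mod 769), so (1029/769) = (260/769).
Factor out 2: 260 = 2^2·65. Since 769 ≡ 1 (mod 8), (2/769) = +1, and (2/769)^2 = +1. Now have (65/769).
65 ≡ 1 (mod 4), so quadratic reciprocity gives (65/769) = (769/65). Reduce: 769 ≡ 54 (mod 65). Now have (54/65).
Factor out 2: 54 = 2·27. Since 65 ≡ 1 (mod 8), (2/65) = +1. Now have (27/65).
65 ≡ 1 (mod 4), so quadratic reciprocity gives (27/65) = (65/27). Reduce: 65 ≡ 11 (mod 27). Now have (11/27).
Both 11 ≡ 3 and 27 ≡ 3 (mod 4), so reciprocity gives (11/27) = -(27/11). Reduce: 27 ≡ 5 (mod 11). Now have -(5/11).
5 ≡ 1 (mod 4), so quadratic reciprocity gives (5/11) = (11/5). Reduce: 11 ≡ 1 (mod 5). Now have -(1/5).
(1/5) = 1. Collecting the sign factors: -1.

-1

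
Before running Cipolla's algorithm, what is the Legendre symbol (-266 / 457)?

1

(-266 / 457)
  = (191 / 457)    [-266 ≡ 191 mod 457]
  = (457 / 191)    [QR: 457 ≡ 1 mod 4, sign kept]
  = (75 / 191)    [457 ≡ 75 mod 191]
  = -(191 / 75)    [QR: both ≡ 3 mod 4, sign flips]
  = -(41 / 75)    [191 ≡ 41 mod 75]
  = -(75 / 41)    [QR: 41 ≡ 1 mod 4, sign kept]
  = -(34 / 41)    [75 ≡ 34 mod 41]
  = -(17 / 41)    [41 ≡ 1 mod 8 ⇒ (2 / 41) = +1]
  = -(41 / 17)    [QR: 17 ≡ 1 mod 4, sign kept]
  = -(7 / 17)    [41 ≡ 7 mod 17]
  = -(17 / 7)    [QR: 17 ≡ 1 mod 4, sign kept]
  = -(3 / 7)    [17 ≡ 3 mod 7]
  = (7 / 3)    [QR: both ≡ 3 mod 4, sign flips]
  = (1 / 3)    [7 ≡ 1 mod 3]
  = 1    [(1 / 3) = 1]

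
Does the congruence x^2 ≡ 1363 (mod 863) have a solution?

no

Reduce the numerator: 1363 ≡ 500 (mod 863), so (1363/863) = (500/863).
Factor out 2: 500 = 2^2·125. Since 863 ≡ 7 (mod 8), (2/863) = +1, and (2/863)^2 = +1. Now have (125/863).
125 ≡ 1 (mod 4), so quadratic reciprocity gives (125/863) = (863/125). Reduce: 863 ≡ 113 (mod 125). Now have (113/125).
113 ≡ 1 (mod 4), so quadratic reciprocity gives (113/125) = (125/113). Reduce: 125 ≡ 12 (mod 113). Now have (12/113).
Factor out 2: 12 = 2^2·3. Since 113 ≡ 1 (mod 8), (2/113) = +1, and (2/113)^2 = +1. Now have (3/113).
113 ≡ 1 (mod 4), so quadratic reciprocity gives (3/113) = (113/3). Reduce: 113 ≡ 2 (mod 3). Now have (2/3).
Factor out 2: 2 = 2. Since 3 ≡ 3 (mod 8), (2/3) = -1. Now have -(1/3).
(1/3) = 1. Collecting the sign factors: -1.
The Legendre symbol is -1, so x^2 ≡ 1363 (mod 863) has no solution.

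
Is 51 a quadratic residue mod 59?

(51/59)
  = -(59/51)    [QR: both ≡ 3 mod 4, sign flips]
  = -(8/51)    [59 ≡ 8 mod 51]
  = (1/51)    [51 ≡ 3 mod 8 ⇒ (2/51)^3 = -1]
  = 1    [(1/51) = 1]
The Legendre symbol is 1, so x^2 ≡ 51 (mod 59) has solution.

yes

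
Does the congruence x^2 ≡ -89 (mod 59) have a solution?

yes

Reduce the numerator: -89 ≡ 29 (mod 59), so (-89/59) = (29/59).
29 ≡ 1 (mod 4), so quadratic reciprocity gives (29/59) = (59/29). Reduce: 59 ≡ 1 (mod 29). Now have (1/29).
(1/29) = 1. Collecting the sign factors: 1.
The Legendre symbol is 1, so x^2 ≡ -89 (mod 59) has solution.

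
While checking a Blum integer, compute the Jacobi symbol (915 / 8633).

8633 ≡ 1 (mod 4), so quadratic reciprocity gives (915 / 8633) = (8633 / 915). Reduce: 8633 ≡ 398 (mod 915). Now have (398 / 915).
Factor out 2: 398 = 2·199. Since 915 ≡ 3 (mod 8), (2 / 915) = -1. Now have -(199 / 915).
Both 199 ≡ 3 and 915 ≡ 3 (mod 4), so reciprocity gives (199 / 915) = -(915 / 199). Reduce: 915 ≡ 119 (mod 199). Now have (119 / 199).
Both 119 ≡ 3 and 199 ≡ 3 (mod 4), so reciprocity gives (119 / 199) = -(199 / 119). Reduce: 199 ≡ 80 (mod 119). Now have -(80 / 119).
Factor out 2: 80 = 2^4·5. Since 119 ≡ 7 (mod 8), (2 / 119) = +1, and (2 / 119)^4 = +1. Now have -(5 / 119).
5 ≡ 1 (mod 4), so quadratic reciprocity gives (5 / 119) = (119 / 5). Reduce: 119 ≡ 4 (mod 5). Now have -(4 / 5).
Factor out 2: 4 = 2^2. Since 5 ≡ 5 (mod 8), (2 / 5) = -1, and (2 / 5)^2 = +1. Now have -(1 / 5).
(1 / 5) = 1. Collecting the sign factors: -1.

-1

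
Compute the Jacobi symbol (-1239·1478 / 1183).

0

By multiplicativity, (-1239·1478 / 1183) = (-1239 / 1183)·(1478 / 1183).
First factor (-1239 / 1183):
(-1239 / 1183)
  = (1127 / 1183)    [-1239 ≡ 1127 mod 1183]
  = -(1183 / 1127)    [QR: both ≡ 3 mod 4, sign flips]
  = -(56 / 1127)    [1183 ≡ 56 mod 1127]
  = -(7 / 1127)    [1127 ≡ 7 mod 8 ⇒ (2 / 1127)^3 = +1]
  = (1127 / 7)    [QR: both ≡ 3 mod 4, sign flips]
  = (0 / 7)    [1127 ≡ 0 mod 7]
  = 0    [numerator 0, gcd > 1]
Second factor (1478 / 1183):
(1478 / 1183)
  = (295 / 1183)    [1478 ≡ 295 mod 1183]
  = -(1183 / 295)    [QR: both ≡ 3 mod 4, sign flips]
  = -(3 / 295)    [1183 ≡ 3 mod 295]
  = (295 / 3)    [QR: both ≡ 3 mod 4, sign flips]
  = (1 / 3)    [295 ≡ 1 mod 3]
  = 1    [(1 / 3) = 1]
Product: (0)·(1) = 0.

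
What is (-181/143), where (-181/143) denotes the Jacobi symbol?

-1

(-181/143)
  = -(181/143)    [143 ≡ 3 mod 4 ⇒ (-1/143) = -1]
  = -(38/143)    [181 ≡ 38 mod 143]
  = -(19/143)    [143 ≡ 7 mod 8 ⇒ (2/143) = +1]
  = (143/19)    [QR: both ≡ 3 mod 4, sign flips]
  = (10/19)    [143 ≡ 10 mod 19]
  = -(5/19)    [19 ≡ 3 mod 8 ⇒ (2/19) = -1]
  = -(19/5)    [QR: 5 ≡ 1 mod 4, sign kept]
  = -(4/5)    [19 ≡ 4 mod 5]
  = -(1/5)    [5 ≡ 5 mod 8 ⇒ (2/5)^2 = +1]
  = -1    [(1/5) = 1]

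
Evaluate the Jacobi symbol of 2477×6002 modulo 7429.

By multiplicativity, (2477·6002|7429) = (2477|7429)·(6002|7429).
First factor (2477|7429):
(2477|7429)
  = (7429|2477)    [QR: 2477 ≡ 1 mod 4, sign kept]
  = (2475|2477)    [7429 ≡ 2475 mod 2477]
  = (2477|2475)    [QR: 2477 ≡ 1 mod 4, sign kept]
  = (2|2475)    [2477 ≡ 2 mod 2475]
  = -(1|2475)    [2475 ≡ 3 mod 8 ⇒ (2|2475) = -1]
  = -1    [(1|2475) = 1]
Second factor (6002|7429):
(6002|7429)
  = -(3001|7429)    [7429 ≡ 5 mod 8 ⇒ (2|7429) = -1]
  = -(7429|3001)    [QR: 3001 ≡ 1 mod 4, sign kept]
  = -(1427|3001)    [7429 ≡ 1427 mod 3001]
  = -(3001|1427)    [QR: 3001 ≡ 1 mod 4, sign kept]
  = -(147|1427)    [3001 ≡ 147 mod 1427]
  = (1427|147)    [QR: both ≡ 3 mod 4, sign flips]
  = (104|147)    [1427 ≡ 104 mod 147]
  = -(13|147)    [147 ≡ 3 mod 8 ⇒ (2|147)^3 = -1]
  = -(147|13)    [QR: 13 ≡ 1 mod 4, sign kept]
  = -(4|13)    [147 ≡ 4 mod 13]
  = -(1|13)    [13 ≡ 5 mod 8 ⇒ (2|13)^2 = +1]
  = -1    [(1|13) = 1]
Product: (-1)·(-1) = 1.

1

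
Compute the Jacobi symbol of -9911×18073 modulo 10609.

By multiplicativity, (-9911·18073/10609) = (-9911/10609)·(18073/10609).
First factor (-9911/10609):
(-9911/10609)
  = (698/10609)    [-9911 ≡ 698 mod 10609]
  = (349/10609)    [10609 ≡ 1 mod 8 ⇒ (2/10609) = +1]
  = (10609/349)    [QR: 349 ≡ 1 mod 4, sign kept]
  = (139/349)    [10609 ≡ 139 mod 349]
  = (349/139)    [QR: 349 ≡ 1 mod 4, sign kept]
  = (71/139)    [349 ≡ 71 mod 139]
  = -(139/71)    [QR: both ≡ 3 mod 4, sign flips]
  = -(68/71)    [139 ≡ 68 mod 71]
  = -(17/71)    [71 ≡ 7 mod 8 ⇒ (2/71)^2 = +1]
  = -(71/17)    [QR: 17 ≡ 1 mod 4, sign kept]
  = -(3/17)    [71 ≡ 3 mod 17]
  = -(17/3)    [QR: 17 ≡ 1 mod 4, sign kept]
  = -(2/3)    [17 ≡ 2 mod 3]
  = (1/3)    [3 ≡ 3 mod 8 ⇒ (2/3) = -1]
  = 1    [(1/3) = 1]
Second factor (18073/10609):
(18073/10609)
  = (7464/10609)    [18073 ≡ 7464 mod 10609]
  = (933/10609)    [10609 ≡ 1 mod 8 ⇒ (2/10609)^3 = +1]
  = (10609/933)    [QR: 933 ≡ 1 mod 4, sign kept]
  = (346/933)    [10609 ≡ 346 mod 933]
  = -(173/933)    [933 ≡ 5 mod 8 ⇒ (2/933) = -1]
  = -(933/173)    [QR: 173 ≡ 1 mod 4, sign kept]
  = -(68/173)    [933 ≡ 68 mod 173]
  = -(17/173)    [173 ≡ 5 mod 8 ⇒ (2/173)^2 = +1]
  = -(173/17)    [QR: 17 ≡ 1 mod 4, sign kept]
  = -(3/17)    [173 ≡ 3 mod 17]
  = -(17/3)    [QR: 17 ≡ 1 mod 4, sign kept]
  = -(2/3)    [17 ≡ 2 mod 3]
  = (1/3)    [3 ≡ 3 mod 8 ⇒ (2/3) = -1]
  = 1    [(1/3) = 1]
Product: (1)·(1) = 1.

1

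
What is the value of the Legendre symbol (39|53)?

(39|53)
  = (53|39)    [QR: 53 ≡ 1 mod 4, sign kept]
  = (14|39)    [53 ≡ 14 mod 39]
  = (7|39)    [39 ≡ 7 mod 8 ⇒ (2|39) = +1]
  = -(39|7)    [QR: both ≡ 3 mod 4, sign flips]
  = -(4|7)    [39 ≡ 4 mod 7]
  = -(1|7)    [7 ≡ 7 mod 8 ⇒ (2|7)^2 = +1]
  = -1    [(1|7) = 1]

-1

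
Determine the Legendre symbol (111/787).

(111/787)
  = -(787/111)    [QR: both ≡ 3 mod 4, sign flips]
  = -(10/111)    [787 ≡ 10 mod 111]
  = -(5/111)    [111 ≡ 7 mod 8 ⇒ (2/111) = +1]
  = -(111/5)    [QR: 5 ≡ 1 mod 4, sign kept]
  = -(1/5)    [111 ≡ 1 mod 5]
  = -1    [(1/5) = 1]

-1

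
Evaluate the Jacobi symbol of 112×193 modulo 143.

By multiplicativity, (112·193/143) = (112/143)·(193/143).
First factor (112/143):
Factor out 2: 112 = 2^4·7. Since 143 ≡ 7 (mod 8), (2/143) = +1, and (2/143)^4 = +1. Now have (7/143).
Both 7 ≡ 3 and 143 ≡ 3 (mod 4), so reciprocity gives (7/143) = -(143/7). Reduce: 143 ≡ 3 (mod 7). Now have -(3/7).
Both 3 ≡ 3 and 7 ≡ 3 (mod 4), so reciprocity gives (3/7) = -(7/3). Reduce: 7 ≡ 1 (mod 3). Now have (1/3).
(1/3) = 1. Collecting the sign factors: 1.
Second factor (193/143):
Reduce the numerator: 193 ≡ 50 (mod 143), so (193/143) = (50/143).
Factor out 2: 50 = 2·25. Since 143 ≡ 7 (mod 8), (2/143) = +1. Now have (25/143).
25 ≡ 1 (mod 4), so quadratic reciprocity gives (25/143) = (143/25). Reduce: 143 ≡ 18 (mod 25). Now have (18/25).
Factor out 2: 18 = 2·9. Since 25 ≡ 1 (mod 8), (2/25) = +1. Now have (9/25).
9 ≡ 1 (mod 4), so quadratic reciprocity gives (9/25) = (25/9). Reduce: 25 ≡ 7 (mod 9). Now have (7/9).
9 ≡ 1 (mod 4), so quadratic reciprocity gives (7/9) = (9/7). Reduce: 9 ≡ 2 (mod 7). Now have (2/7).
Factor out 2: 2 = 2. Since 7 ≡ 7 (mod 8), (2/7) = +1. Now have (1/7).
(1/7) = 1. Collecting the sign factors: 1.
Product: (1)·(1) = 1.

1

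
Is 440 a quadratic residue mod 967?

(440|967)
  = (55|967)    [967 ≡ 7 mod 8 ⇒ (2|967)^3 = +1]
  = -(967|55)    [QR: both ≡ 3 mod 4, sign flips]
  = -(32|55)    [967 ≡ 32 mod 55]
  = -(1|55)    [55 ≡ 7 mod 8 ⇒ (2|55)^5 = +1]
  = -1    [(1|55) = 1]
(440|967) = -1, and 967 is prime, so 440 is not a quadratic residue mod 967.

no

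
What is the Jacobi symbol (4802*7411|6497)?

-1

By multiplicativity, (4802·7411|6497) = (4802|6497)·(7411|6497).
First factor (4802|6497):
Factor out 2: 4802 = 2·2401. Since 6497 ≡ 1 (mod 8), (2|6497) = +1. Now have (2401|6497).
2401 ≡ 1 (mod 4), so quadratic reciprocity gives (2401|6497) = (6497|2401). Reduce: 6497 ≡ 1695 (mod 2401). Now have (1695|2401).
2401 ≡ 1 (mod 4), so quadratic reciprocity gives (1695|2401) = (2401|1695). Reduce: 2401 ≡ 706 (mod 1695). Now have (706|1695).
Factor out 2: 706 = 2·353. Since 1695 ≡ 7 (mod 8), (2|1695) = +1. Now have (353|1695).
353 ≡ 1 (mod 4), so quadratic reciprocity gives (353|1695) = (1695|353). Reduce: 1695 ≡ 283 (mod 353). Now have (283|353).
353 ≡ 1 (mod 4), so quadratic reciprocity gives (283|353) = (353|283). Reduce: 353 ≡ 70 (mod 283). Now have (70|283).
Factor out 2: 70 = 2·35. Since 283 ≡ 3 (mod 8), (2|283) = -1. Now have -(35|283).
Both 35 ≡ 3 and 283 ≡ 3 (mod 4), so reciprocity gives (35|283) = -(283|35). Reduce: 283 ≡ 3 (mod 35). Now have (3|35).
Both 3 ≡ 3 and 35 ≡ 3 (mod 4), so reciprocity gives (3|35) = -(35|3). Reduce: 35 ≡ 2 (mod 3). Now have -(2|3).
Factor out 2: 2 = 2. Since 3 ≡ 3 (mod 8), (2|3) = -1. Now have (1|3).
(1|3) = 1. Collecting the sign factors: 1.
Second factor (7411|6497):
Reduce the numerator: 7411 ≡ 914 (mod 6497), so (7411|6497) = (914|6497).
Factor out 2: 914 = 2·457. Since 6497 ≡ 1 (mod 8), (2|6497) = +1. Now have (457|6497).
457 ≡ 1 (mod 4), so quadratic reciprocity gives (457|6497) = (6497|457). Reduce: 6497 ≡ 99 (mod 457). Now have (99|457).
457 ≡ 1 (mod 4), so quadratic reciprocity gives (99|457) = (457|99). Reduce: 457 ≡ 61 (mod 99). Now have (61|99).
61 ≡ 1 (mod 4), so quadratic reciprocity gives (61|99) = (99|61). Reduce: 99 ≡ 38 (mod 61). Now have (38|61).
Factor out 2: 38 = 2·19. Since 61 ≡ 5 (mod 8), (2|61) = -1. Now have -(19|61).
61 ≡ 1 (mod 4), so quadratic reciprocity gives (19|61) = (61|19). Reduce: 61 ≡ 4 (mod 19). Now have -(4|19).
Factor out 2: 4 = 2^2. Since 19 ≡ 3 (mod 8), (2|19) = -1, and (2|19)^2 = +1. Now have -(1|19).
(1|19) = 1. Collecting the sign factors: -1.
Product: (1)·(-1) = -1.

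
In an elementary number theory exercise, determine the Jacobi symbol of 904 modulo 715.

Reduce the numerator: 904 ≡ 189 (mod 715), so (904 / 715) = (189 / 715).
189 ≡ 1 (mod 4), so quadratic reciprocity gives (189 / 715) = (715 / 189). Reduce: 715 ≡ 148 (mod 189). Now have (148 / 189).
Factor out 2: 148 = 2^2·37. Since 189 ≡ 5 (mod 8), (2 / 189) = -1, and (2 / 189)^2 = +1. Now have (37 / 189).
37 ≡ 1 (mod 4), so quadratic reciprocity gives (37 / 189) = (189 / 37). Reduce: 189 ≡ 4 (mod 37). Now have (4 / 37).
Factor out 2: 4 = 2^2. Since 37 ≡ 5 (mod 8), (2 / 37) = -1, and (2 / 37)^2 = +1. Now have (1 / 37).
(1 / 37) = 1. Collecting the sign factors: 1.

1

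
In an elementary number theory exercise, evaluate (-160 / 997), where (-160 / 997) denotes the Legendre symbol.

Pull out -1: (-160 / 997) = (-1 / 997)·(160 / 997). Since 997 ≡ 1 (mod 4), (-1 / 997) = +1. Now have (160 / 997).
Factor out 2: 160 = 2^5·5. Since 997 ≡ 5 (mod 8), (2 / 997) = -1, and (2 / 997)^5 = -1. Now have -(5 / 997).
5 ≡ 1 (mod 4), so quadratic reciprocity gives (5 / 997) = (997 / 5). Reduce: 997 ≡ 2 (mod 5). Now have -(2 / 5).
Factor out 2: 2 = 2. Since 5 ≡ 5 (mod 8), (2 / 5) = -1. Now have (1 / 5).
(1 / 5) = 1. Collecting the sign factors: 1.

1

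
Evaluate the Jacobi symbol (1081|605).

1

(1081|605)
  = (476|605)    [1081 ≡ 476 mod 605]
  = (119|605)    [605 ≡ 5 mod 8 ⇒ (2|605)^2 = +1]
  = (605|119)    [QR: 605 ≡ 1 mod 4, sign kept]
  = (10|119)    [605 ≡ 10 mod 119]
  = (5|119)    [119 ≡ 7 mod 8 ⇒ (2|119) = +1]
  = (119|5)    [QR: 5 ≡ 1 mod 4, sign kept]
  = (4|5)    [119 ≡ 4 mod 5]
  = (1|5)    [5 ≡ 5 mod 8 ⇒ (2|5)^2 = +1]
  = 1    [(1|5) = 1]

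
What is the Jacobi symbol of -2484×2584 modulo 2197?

By multiplicativity, (-2484·2584/2197) = (-2484/2197)·(2584/2197).
First factor (-2484/2197):
Pull out -1: (-2484/2197) = (-1/2197)·(2484/2197). Since 2197 ≡ 1 (mod 4), (-1/2197) = +1. Now have (2484/2197).
Reduce the numerator: 2484 ≡ 287 (mod 2197), so (2484/2197) = (287/2197).
2197 ≡ 1 (mod 4), so quadratic reciprocity gives (287/2197) = (2197/287). Reduce: 2197 ≡ 188 (mod 287). Now have (188/287).
Factor out 2: 188 = 2^2·47. Since 287 ≡ 7 (mod 8), (2/287) = +1, and (2/287)^2 = +1. Now have (47/287).
Both 47 ≡ 3 and 287 ≡ 3 (mod 4), so reciprocity gives (47/287) = -(287/47). Reduce: 287 ≡ 5 (mod 47). Now have -(5/47).
5 ≡ 1 (mod 4), so quadratic reciprocity gives (5/47) = (47/5). Reduce: 47 ≡ 2 (mod 5). Now have -(2/5).
Factor out 2: 2 = 2. Since 5 ≡ 5 (mod 8), (2/5) = -1. Now have (1/5).
(1/5) = 1. Collecting the sign factors: 1.
Second factor (2584/2197):
Reduce the numerator: 2584 ≡ 387 (mod 2197), so (2584/2197) = (387/2197).
2197 ≡ 1 (mod 4), so quadratic reciprocity gives (387/2197) = (2197/387). Reduce: 2197 ≡ 262 (mod 387). Now have (262/387).
Factor out 2: 262 = 2·131. Since 387 ≡ 3 (mod 8), (2/387) = -1. Now have -(131/387).
Both 131 ≡ 3 and 387 ≡ 3 (mod 4), so reciprocity gives (131/387) = -(387/131). Reduce: 387 ≡ 125 (mod 131). Now have (125/131).
125 ≡ 1 (mod 4), so quadratic reciprocity gives (125/131) = (131/125). Reduce: 131 ≡ 6 (mod 125). Now have (6/125).
Factor out 2: 6 = 2·3. Since 125 ≡ 5 (mod 8), (2/125) = -1. Now have -(3/125).
125 ≡ 1 (mod 4), so quadratic reciprocity gives (3/125) = (125/3). Reduce: 125 ≡ 2 (mod 3). Now have -(2/3).
Factor out 2: 2 = 2. Since 3 ≡ 3 (mod 8), (2/3) = -1. Now have (1/3).
(1/3) = 1. Collecting the sign factors: 1.
Product: (1)·(1) = 1.

1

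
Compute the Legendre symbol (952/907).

-1

(952/907)
  = (45/907)    [952 ≡ 45 mod 907]
  = (907/45)    [QR: 45 ≡ 1 mod 4, sign kept]
  = (7/45)    [907 ≡ 7 mod 45]
  = (45/7)    [QR: 45 ≡ 1 mod 4, sign kept]
  = (3/7)    [45 ≡ 3 mod 7]
  = -(7/3)    [QR: both ≡ 3 mod 4, sign flips]
  = -(1/3)    [7 ≡ 1 mod 3]
  = -1    [(1/3) = 1]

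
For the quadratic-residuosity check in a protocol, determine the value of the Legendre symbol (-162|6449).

1

(-162|6449)
  = (6287|6449)    [-162 ≡ 6287 mod 6449]
  = (6449|6287)    [QR: 6449 ≡ 1 mod 4, sign kept]
  = (162|6287)    [6449 ≡ 162 mod 6287]
  = (81|6287)    [6287 ≡ 7 mod 8 ⇒ (2|6287) = +1]
  = (6287|81)    [QR: 81 ≡ 1 mod 4, sign kept]
  = (50|81)    [6287 ≡ 50 mod 81]
  = (25|81)    [81 ≡ 1 mod 8 ⇒ (2|81) = +1]
  = (81|25)    [QR: 25 ≡ 1 mod 4, sign kept]
  = (6|25)    [81 ≡ 6 mod 25]
  = (3|25)    [25 ≡ 1 mod 8 ⇒ (2|25) = +1]
  = (25|3)    [QR: 25 ≡ 1 mod 4, sign kept]
  = (1|3)    [25 ≡ 1 mod 3]
  = 1    [(1|3) = 1]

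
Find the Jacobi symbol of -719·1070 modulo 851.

By multiplicativity, (-719·1070/851) = (-719/851)·(1070/851).
First factor (-719/851):
Pull out -1: (-719/851) = (-1/851)·(719/851). Since 851 ≡ 3 (mod 4), (-1/851) = -1. Now have -(719/851).
Both 719 ≡ 3 and 851 ≡ 3 (mod 4), so reciprocity gives (719/851) = -(851/719). Reduce: 851 ≡ 132 (mod 719). Now have (132/719).
Factor out 2: 132 = 2^2·33. Since 719 ≡ 7 (mod 8), (2/719) = +1, and (2/719)^2 = +1. Now have (33/719).
33 ≡ 1 (mod 4), so quadratic reciprocity gives (33/719) = (719/33). Reduce: 719 ≡ 26 (mod 33). Now have (26/33).
Factor out 2: 26 = 2·13. Since 33 ≡ 1 (mod 8), (2/33) = +1. Now have (13/33).
13 ≡ 1 (mod 4), so quadratic reciprocity gives (13/33) = (33/13). Reduce: 33 ≡ 7 (mod 13). Now have (7/13).
13 ≡ 1 (mod 4), so quadratic reciprocity gives (7/13) = (13/7). Reduce: 13 ≡ 6 (mod 7). Now have (6/7).
Factor out 2: 6 = 2·3. Since 7 ≡ 7 (mod 8), (2/7) = +1. Now have (3/7).
Both 3 ≡ 3 and 7 ≡ 3 (mod 4), so reciprocity gives (3/7) = -(7/3). Reduce: 7 ≡ 1 (mod 3). Now have -(1/3).
(1/3) = 1. Collecting the sign factors: -1.
Second factor (1070/851):
Reduce the numerator: 1070 ≡ 219 (mod 851), so (1070/851) = (219/851).
Both 219 ≡ 3 and 851 ≡ 3 (mod 4), so reciprocity gives (219/851) = -(851/219). Reduce: 851 ≡ 194 (mod 219). Now have -(194/219).
Factor out 2: 194 = 2·97. Since 219 ≡ 3 (mod 8), (2/219) = -1. Now have (97/219).
97 ≡ 1 (mod 4), so quadratic reciprocity gives (97/219) = (219/97). Reduce: 219 ≡ 25 (mod 97). Now have (25/97).
25 ≡ 1 (mod 4), so quadratic reciprocity gives (25/97) = (97/25). Reduce: 97 ≡ 22 (mod 25). Now have (22/25).
Factor out 2: 22 = 2·11. Since 25 ≡ 1 (mod 8), (2/25) = +1. Now have (11/25).
25 ≡ 1 (mod 4), so quadratic reciprocity gives (11/25) = (25/11). Reduce: 25 ≡ 3 (mod 11). Now have (3/11).
Both 3 ≡ 3 and 11 ≡ 3 (mod 4), so reciprocity gives (3/11) = -(11/3). Reduce: 11 ≡ 2 (mod 3). Now have -(2/3).
Factor out 2: 2 = 2. Since 3 ≡ 3 (mod 8), (2/3) = -1. Now have (1/3).
(1/3) = 1. Collecting the sign factors: 1.
Product: (-1)·(1) = -1.

-1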